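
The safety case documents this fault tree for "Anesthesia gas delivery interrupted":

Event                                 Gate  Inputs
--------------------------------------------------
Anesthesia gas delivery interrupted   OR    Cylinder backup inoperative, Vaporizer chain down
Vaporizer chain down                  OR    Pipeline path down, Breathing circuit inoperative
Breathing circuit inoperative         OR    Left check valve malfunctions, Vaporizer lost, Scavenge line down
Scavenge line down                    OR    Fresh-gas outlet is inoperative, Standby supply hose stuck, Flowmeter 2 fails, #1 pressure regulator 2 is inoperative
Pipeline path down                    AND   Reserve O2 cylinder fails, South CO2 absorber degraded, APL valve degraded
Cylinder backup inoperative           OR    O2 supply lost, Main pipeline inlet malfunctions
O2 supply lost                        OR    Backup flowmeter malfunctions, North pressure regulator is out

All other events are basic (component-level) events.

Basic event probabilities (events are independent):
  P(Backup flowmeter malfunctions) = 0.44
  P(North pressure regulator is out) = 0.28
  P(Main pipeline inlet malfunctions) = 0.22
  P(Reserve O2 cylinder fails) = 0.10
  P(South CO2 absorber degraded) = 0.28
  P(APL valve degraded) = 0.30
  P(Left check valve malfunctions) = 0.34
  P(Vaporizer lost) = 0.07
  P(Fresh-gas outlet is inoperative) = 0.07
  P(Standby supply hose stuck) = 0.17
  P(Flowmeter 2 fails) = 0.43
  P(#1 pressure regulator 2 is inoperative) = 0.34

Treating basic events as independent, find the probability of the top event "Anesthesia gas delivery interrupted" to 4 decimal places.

P(O2 supply lost) [OR] = 1 − (1−0.44) × (1−0.28) = 0.596800
P(Cylinder backup inoperative) [OR] = 1 − (1−0.596800) × (1−0.22) = 0.685504
P(Pipeline path down) [AND] = 0.10 × 0.28 × 0.30 = 0.008400
P(Scavenge line down) [OR] = 1 − (1−0.07) × (1−0.17) × (1−0.43) × (1−0.34) = 0.709611
P(Breathing circuit inoperative) [OR] = 1 − (1−0.34) × (1−0.07) × (1−0.709611) = 0.821759
P(Vaporizer chain down) [OR] = 1 − (1−0.008400) × (1−0.821759) = 0.823256
P(Anesthesia gas delivery interrupted) [OR] = 1 − (1−0.685504) × (1−0.823256) = 0.944415
Rounded to 4 decimal places: P(Anesthesia gas delivery interrupted) ≈ 0.9444.

0.9444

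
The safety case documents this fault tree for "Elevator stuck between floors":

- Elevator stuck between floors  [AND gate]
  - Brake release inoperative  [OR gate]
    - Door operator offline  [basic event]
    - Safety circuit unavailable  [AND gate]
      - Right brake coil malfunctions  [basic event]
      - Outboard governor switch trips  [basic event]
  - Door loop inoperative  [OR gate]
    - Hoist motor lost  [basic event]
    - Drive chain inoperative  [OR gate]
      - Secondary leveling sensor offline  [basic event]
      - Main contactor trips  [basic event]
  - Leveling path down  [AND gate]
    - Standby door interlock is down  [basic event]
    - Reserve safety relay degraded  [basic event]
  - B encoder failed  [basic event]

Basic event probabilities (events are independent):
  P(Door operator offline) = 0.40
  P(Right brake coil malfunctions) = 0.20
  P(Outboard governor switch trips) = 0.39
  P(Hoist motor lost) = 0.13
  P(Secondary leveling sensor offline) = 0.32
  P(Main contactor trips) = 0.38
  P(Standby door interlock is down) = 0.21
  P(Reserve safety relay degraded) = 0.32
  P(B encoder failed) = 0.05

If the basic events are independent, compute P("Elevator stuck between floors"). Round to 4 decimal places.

0.0010

P(Safety circuit unavailable) [AND] = 0.20 × 0.39 = 0.078000
P(Brake release inoperative) [OR] = 1 − (1−0.40) × (1−0.078000) = 0.446800
P(Drive chain inoperative) [OR] = 1 − (1−0.32) × (1−0.38) = 0.578400
P(Door loop inoperative) [OR] = 1 − (1−0.13) × (1−0.578400) = 0.633208
P(Leveling path down) [AND] = 0.21 × 0.32 = 0.067200
P(Elevator stuck between floors) [AND] = 0.446800 × 0.633208 × 0.067200 × 0.05 = 0.000951
Rounded to 4 decimal places: P(Elevator stuck between floors) ≈ 0.0010.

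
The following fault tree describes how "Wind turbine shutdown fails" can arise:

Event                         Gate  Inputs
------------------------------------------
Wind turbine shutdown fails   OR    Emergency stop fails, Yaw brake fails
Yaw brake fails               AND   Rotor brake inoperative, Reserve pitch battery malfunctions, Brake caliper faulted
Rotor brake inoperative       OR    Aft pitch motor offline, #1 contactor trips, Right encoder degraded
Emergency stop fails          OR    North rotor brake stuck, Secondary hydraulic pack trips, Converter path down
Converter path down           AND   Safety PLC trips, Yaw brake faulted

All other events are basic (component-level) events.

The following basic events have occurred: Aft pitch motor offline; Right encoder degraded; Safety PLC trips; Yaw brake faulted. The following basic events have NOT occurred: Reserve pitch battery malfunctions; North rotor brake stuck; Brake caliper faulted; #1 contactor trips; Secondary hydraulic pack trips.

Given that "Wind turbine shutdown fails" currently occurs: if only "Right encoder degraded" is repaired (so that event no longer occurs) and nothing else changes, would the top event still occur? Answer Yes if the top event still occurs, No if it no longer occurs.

Yes

Counterfactual: set "Right encoder degraded" to not occurred.
Converter path down [AND]: Safety PLC trips=occurs, Yaw brake faulted=occurs → all inputs occur → occurs.
Emergency stop fails [OR]: North rotor brake stuck=not, Secondary hydraulic pack trips=not, Converter path down=occurs → at least one input occurs → occurs.
Rotor brake inoperative [OR]: Aft pitch motor offline=occurs, #1 contactor trips=not, Right encoder degraded=not → at least one input occurs → occurs.
Yaw brake fails [AND]: Rotor brake inoperative=occurs, Reserve pitch battery malfunctions=not, Brake caliper faulted=not → not all inputs occur → does not occur.
Wind turbine shutdown fails [OR]: Emergency stop fails=occurs, Yaw brake fails=not → at least one input occurs → occurs.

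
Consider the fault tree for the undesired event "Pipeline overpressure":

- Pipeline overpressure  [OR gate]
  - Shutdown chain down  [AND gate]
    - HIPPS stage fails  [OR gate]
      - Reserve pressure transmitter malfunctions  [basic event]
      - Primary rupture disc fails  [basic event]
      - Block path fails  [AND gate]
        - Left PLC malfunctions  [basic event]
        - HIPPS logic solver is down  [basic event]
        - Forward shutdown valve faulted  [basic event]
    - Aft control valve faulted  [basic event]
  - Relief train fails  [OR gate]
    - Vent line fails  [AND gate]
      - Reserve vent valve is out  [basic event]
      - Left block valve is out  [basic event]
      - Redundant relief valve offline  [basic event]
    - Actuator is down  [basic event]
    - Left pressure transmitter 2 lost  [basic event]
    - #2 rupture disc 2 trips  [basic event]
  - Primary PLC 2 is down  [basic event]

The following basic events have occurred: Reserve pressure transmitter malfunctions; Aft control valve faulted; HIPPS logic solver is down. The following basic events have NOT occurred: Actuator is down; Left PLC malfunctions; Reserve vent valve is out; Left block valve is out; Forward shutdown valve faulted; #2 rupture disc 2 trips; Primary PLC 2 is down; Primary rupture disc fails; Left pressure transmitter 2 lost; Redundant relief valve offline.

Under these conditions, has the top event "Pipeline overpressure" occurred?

Yes

Block path fails [AND]: Left PLC malfunctions=not, HIPPS logic solver is down=occurs, Forward shutdown valve faulted=not → not all inputs occur → does not occur.
HIPPS stage fails [OR]: Reserve pressure transmitter malfunctions=occurs, Primary rupture disc fails=not, Block path fails=not → at least one input occurs → occurs.
Shutdown chain down [AND]: HIPPS stage fails=occurs, Aft control valve faulted=occurs → all inputs occur → occurs.
Vent line fails [AND]: Reserve vent valve is out=not, Left block valve is out=not, Redundant relief valve offline=not → not all inputs occur → does not occur.
Relief train fails [OR]: Vent line fails=not, Actuator is down=not, Left pressure transmitter 2 lost=not, #2 rupture disc 2 trips=not → no input occurs → does not occur.
Pipeline overpressure [OR]: Shutdown chain down=occurs, Relief train fails=not, Primary PLC 2 is down=not → at least one input occurs → occurs.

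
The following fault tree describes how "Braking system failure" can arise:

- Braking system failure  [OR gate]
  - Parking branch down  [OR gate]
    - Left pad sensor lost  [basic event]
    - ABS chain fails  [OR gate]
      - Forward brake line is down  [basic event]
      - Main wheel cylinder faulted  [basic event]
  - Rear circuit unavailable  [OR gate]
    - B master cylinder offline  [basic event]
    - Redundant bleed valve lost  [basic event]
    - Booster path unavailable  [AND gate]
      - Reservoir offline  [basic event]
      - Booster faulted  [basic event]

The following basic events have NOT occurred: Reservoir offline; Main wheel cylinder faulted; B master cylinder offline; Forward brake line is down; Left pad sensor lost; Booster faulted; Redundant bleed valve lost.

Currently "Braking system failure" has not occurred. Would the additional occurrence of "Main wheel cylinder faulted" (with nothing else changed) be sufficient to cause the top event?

Counterfactual: set "Main wheel cylinder faulted" to occurred.
ABS chain fails [OR]: Forward brake line is down=not, Main wheel cylinder faulted=occurs → at least one input occurs → occurs.
Parking branch down [OR]: Left pad sensor lost=not, ABS chain fails=occurs → at least one input occurs → occurs.
Booster path unavailable [AND]: Reservoir offline=not, Booster faulted=not → not all inputs occur → does not occur.
Rear circuit unavailable [OR]: B master cylinder offline=not, Redundant bleed valve lost=not, Booster path unavailable=not → no input occurs → does not occur.
Braking system failure [OR]: Parking branch down=occurs, Rear circuit unavailable=not → at least one input occurs → occurs.

Yes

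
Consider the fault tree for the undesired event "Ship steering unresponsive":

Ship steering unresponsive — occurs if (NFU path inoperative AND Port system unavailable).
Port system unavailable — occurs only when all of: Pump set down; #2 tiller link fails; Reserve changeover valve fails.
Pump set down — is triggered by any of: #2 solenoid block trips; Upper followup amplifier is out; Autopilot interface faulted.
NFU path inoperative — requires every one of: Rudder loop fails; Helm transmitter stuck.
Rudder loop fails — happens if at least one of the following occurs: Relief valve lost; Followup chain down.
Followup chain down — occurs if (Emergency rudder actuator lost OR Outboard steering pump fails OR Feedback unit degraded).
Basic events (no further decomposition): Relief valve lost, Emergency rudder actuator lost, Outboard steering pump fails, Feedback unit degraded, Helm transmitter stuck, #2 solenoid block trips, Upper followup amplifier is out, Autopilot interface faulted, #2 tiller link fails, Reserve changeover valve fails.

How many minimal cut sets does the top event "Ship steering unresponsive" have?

12

Followup chain down [OR]: union of children's cut sets → 3 cut set(s).
Rudder loop fails [OR]: union of children's cut sets → 4 cut set(s).
NFU path inoperative [AND]: one cut set from each child combined → 4 × 1 = 4 cut set(s).
Pump set down [OR]: union of children's cut sets → 3 cut set(s).
Port system unavailable [AND]: one cut set from each child combined → 3 × 1 × 1 = 3 cut set(s).
Ship steering unresponsive [AND]: one cut set from each child combined → 4 × 3 = 12 cut set(s).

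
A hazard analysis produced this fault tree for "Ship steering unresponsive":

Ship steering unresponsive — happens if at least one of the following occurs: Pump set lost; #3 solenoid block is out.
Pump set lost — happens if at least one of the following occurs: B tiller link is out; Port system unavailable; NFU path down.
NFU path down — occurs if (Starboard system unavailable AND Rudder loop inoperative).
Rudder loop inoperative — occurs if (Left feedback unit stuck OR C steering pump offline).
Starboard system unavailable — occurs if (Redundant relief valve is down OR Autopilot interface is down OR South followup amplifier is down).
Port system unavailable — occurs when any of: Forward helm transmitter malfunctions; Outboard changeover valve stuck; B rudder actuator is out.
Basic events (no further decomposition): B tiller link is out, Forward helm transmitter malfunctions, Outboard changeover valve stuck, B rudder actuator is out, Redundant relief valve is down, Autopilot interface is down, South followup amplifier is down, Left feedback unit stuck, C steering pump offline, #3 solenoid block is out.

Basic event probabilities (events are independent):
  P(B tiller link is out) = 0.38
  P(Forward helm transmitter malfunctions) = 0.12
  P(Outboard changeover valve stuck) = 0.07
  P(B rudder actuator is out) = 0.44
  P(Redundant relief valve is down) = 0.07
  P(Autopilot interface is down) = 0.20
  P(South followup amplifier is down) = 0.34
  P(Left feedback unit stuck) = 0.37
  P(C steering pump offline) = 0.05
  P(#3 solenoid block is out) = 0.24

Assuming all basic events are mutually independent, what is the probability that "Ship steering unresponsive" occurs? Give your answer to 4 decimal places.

P(Port system unavailable) [OR] = 1 − (1−0.12) × (1−0.07) × (1−0.44) = 0.541696
P(Starboard system unavailable) [OR] = 1 − (1−0.07) × (1−0.20) × (1−0.34) = 0.508960
P(Rudder loop inoperative) [OR] = 1 − (1−0.37) × (1−0.05) = 0.401500
P(NFU path down) [AND] = 0.508960 × 0.401500 = 0.204347
P(Pump set lost) [OR] = 1 − (1−0.38) × (1−0.541696) × (1−0.204347) = 0.773916
P(Ship steering unresponsive) [OR] = 1 − (1−0.773916) × (1−0.24) = 0.828176
Rounded to 4 decimal places: P(Ship steering unresponsive) ≈ 0.8282.

0.8282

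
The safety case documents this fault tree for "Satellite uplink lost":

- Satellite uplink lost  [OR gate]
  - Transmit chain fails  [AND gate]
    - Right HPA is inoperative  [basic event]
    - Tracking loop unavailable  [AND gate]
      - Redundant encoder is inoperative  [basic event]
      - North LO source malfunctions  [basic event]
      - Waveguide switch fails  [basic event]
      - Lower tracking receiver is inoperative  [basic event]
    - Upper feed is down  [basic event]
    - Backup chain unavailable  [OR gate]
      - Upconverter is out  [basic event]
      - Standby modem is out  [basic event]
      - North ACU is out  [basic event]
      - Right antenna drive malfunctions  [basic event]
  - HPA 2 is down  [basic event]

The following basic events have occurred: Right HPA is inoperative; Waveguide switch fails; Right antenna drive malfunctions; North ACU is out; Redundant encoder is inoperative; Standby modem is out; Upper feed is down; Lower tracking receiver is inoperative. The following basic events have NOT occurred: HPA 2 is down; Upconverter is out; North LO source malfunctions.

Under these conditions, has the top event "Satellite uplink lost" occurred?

No

Tracking loop unavailable [AND]: Redundant encoder is inoperative=occurs, North LO source malfunctions=not, Waveguide switch fails=occurs, Lower tracking receiver is inoperative=occurs → not all inputs occur → does not occur.
Backup chain unavailable [OR]: Upconverter is out=not, Standby modem is out=occurs, North ACU is out=occurs, Right antenna drive malfunctions=occurs → at least one input occurs → occurs.
Transmit chain fails [AND]: Right HPA is inoperative=occurs, Tracking loop unavailable=not, Upper feed is down=occurs, Backup chain unavailable=occurs → not all inputs occur → does not occur.
Satellite uplink lost [OR]: Transmit chain fails=not, HPA 2 is down=not → no input occurs → does not occur.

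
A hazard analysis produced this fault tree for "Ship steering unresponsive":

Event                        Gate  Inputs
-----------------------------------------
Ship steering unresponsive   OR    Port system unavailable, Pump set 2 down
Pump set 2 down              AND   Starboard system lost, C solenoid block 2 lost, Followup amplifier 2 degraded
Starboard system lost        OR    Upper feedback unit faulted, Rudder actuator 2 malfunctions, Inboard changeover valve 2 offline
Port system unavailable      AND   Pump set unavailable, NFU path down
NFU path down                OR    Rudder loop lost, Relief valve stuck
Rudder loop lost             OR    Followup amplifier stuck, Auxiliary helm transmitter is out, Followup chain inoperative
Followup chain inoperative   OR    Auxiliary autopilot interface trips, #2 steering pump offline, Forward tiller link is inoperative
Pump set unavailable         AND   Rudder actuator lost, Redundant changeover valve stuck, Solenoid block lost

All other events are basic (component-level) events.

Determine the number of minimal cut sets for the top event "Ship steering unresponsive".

Pump set unavailable [AND]: one cut set from each child combined → 1 × 1 × 1 = 1 cut set(s).
Followup chain inoperative [OR]: union of children's cut sets → 3 cut set(s).
Rudder loop lost [OR]: union of children's cut sets → 5 cut set(s).
NFU path down [OR]: union of children's cut sets → 6 cut set(s).
Port system unavailable [AND]: one cut set from each child combined → 1 × 6 = 6 cut set(s).
Starboard system lost [OR]: union of children's cut sets → 3 cut set(s).
Pump set 2 down [AND]: one cut set from each child combined → 3 × 1 × 1 = 3 cut set(s).
Ship steering unresponsive [OR]: union of children's cut sets → 9 cut set(s).
Minimal cut sets: {Followup amplifier stuck, Redundant changeover valve stuck, Rudder actuator lost, Solenoid block lost}; {Auxiliary helm transmitter is out, Redundant changeover valve stuck, Rudder actuator lost, Solenoid block lost}; {Auxiliary autopilot interface trips, Redundant changeover valve stuck, Rudder actuator lost, Solenoid block lost}; {#2 steering pump offline, Redundant changeover valve stuck, Rudder actuator lost, Solenoid block lost}; {Forward tiller link is inoperative, Redundant changeover valve stuck, Rudder actuator lost, Solenoid block lost}; {Redundant changeover valve stuck, Relief valve stuck, Rudder actuator lost, Solenoid block lost}; {C solenoid block 2 lost, Followup amplifier 2 degraded, Upper feedback unit faulted}; {C solenoid block 2 lost, Followup amplifier 2 degraded, Rudder actuator 2 malfunctions}; {C solenoid block 2 lost, Followup amplifier 2 degraded, Inboard changeover valve 2 offline}.

9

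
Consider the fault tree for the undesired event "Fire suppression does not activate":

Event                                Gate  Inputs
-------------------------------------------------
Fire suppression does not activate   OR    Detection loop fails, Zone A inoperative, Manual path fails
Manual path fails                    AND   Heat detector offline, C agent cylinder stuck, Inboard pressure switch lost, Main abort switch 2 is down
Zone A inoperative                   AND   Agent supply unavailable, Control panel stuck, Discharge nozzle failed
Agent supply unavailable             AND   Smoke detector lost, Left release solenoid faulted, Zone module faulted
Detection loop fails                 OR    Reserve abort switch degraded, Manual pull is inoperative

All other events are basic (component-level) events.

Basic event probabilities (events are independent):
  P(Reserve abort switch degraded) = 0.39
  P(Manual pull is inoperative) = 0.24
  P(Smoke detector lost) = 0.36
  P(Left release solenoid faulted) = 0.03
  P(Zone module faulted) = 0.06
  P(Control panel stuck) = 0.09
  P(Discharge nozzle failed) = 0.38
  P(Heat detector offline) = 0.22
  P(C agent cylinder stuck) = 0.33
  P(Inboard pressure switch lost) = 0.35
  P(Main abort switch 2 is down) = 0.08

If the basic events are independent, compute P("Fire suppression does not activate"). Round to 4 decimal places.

0.5374

P(Detection loop fails) [OR] = 1 − (1−0.39) × (1−0.24) = 0.536400
P(Agent supply unavailable) [AND] = 0.36 × 0.03 × 0.06 = 0.000648
P(Zone A inoperative) [AND] = 0.000648 × 0.09 × 0.38 = 0.000022
P(Manual path fails) [AND] = 0.22 × 0.33 × 0.35 × 0.08 = 0.002033
P(Fire suppression does not activate) [OR] = 1 − (1−0.536400) × (1−0.000022) × (1−0.002033) = 0.537353
Rounded to 4 decimal places: P(Fire suppression does not activate) ≈ 0.5374.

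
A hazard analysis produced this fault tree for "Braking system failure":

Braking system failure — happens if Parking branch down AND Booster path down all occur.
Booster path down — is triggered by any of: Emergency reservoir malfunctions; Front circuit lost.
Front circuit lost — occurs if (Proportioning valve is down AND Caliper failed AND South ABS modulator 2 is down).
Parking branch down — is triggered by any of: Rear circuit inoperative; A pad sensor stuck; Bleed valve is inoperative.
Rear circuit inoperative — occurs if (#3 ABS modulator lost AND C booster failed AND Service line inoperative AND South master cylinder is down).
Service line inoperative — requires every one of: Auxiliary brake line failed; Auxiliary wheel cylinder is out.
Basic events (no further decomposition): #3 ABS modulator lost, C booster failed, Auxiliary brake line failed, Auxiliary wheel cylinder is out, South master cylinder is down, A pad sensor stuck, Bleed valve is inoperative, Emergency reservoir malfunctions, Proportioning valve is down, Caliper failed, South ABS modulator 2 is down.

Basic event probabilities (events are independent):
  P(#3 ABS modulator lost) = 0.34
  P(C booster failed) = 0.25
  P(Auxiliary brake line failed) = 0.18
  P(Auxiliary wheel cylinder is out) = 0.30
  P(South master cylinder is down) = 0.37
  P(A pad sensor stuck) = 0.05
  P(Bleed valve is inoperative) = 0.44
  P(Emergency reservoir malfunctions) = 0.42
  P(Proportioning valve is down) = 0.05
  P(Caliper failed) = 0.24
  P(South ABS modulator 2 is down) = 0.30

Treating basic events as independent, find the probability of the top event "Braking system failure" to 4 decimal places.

0.1979

P(Service line inoperative) [AND] = 0.18 × 0.30 = 0.054000
P(Rear circuit inoperative) [AND] = 0.34 × 0.25 × 0.054000 × 0.37 = 0.001698
P(Parking branch down) [OR] = 1 − (1−0.001698) × (1−0.05) × (1−0.44) = 0.468903
P(Front circuit lost) [AND] = 0.05 × 0.24 × 0.30 = 0.003600
P(Booster path down) [OR] = 1 − (1−0.42) × (1−0.003600) = 0.422088
P(Braking system failure) [AND] = 0.468903 × 0.422088 = 0.197918
Rounded to 4 decimal places: P(Braking system failure) ≈ 0.1979.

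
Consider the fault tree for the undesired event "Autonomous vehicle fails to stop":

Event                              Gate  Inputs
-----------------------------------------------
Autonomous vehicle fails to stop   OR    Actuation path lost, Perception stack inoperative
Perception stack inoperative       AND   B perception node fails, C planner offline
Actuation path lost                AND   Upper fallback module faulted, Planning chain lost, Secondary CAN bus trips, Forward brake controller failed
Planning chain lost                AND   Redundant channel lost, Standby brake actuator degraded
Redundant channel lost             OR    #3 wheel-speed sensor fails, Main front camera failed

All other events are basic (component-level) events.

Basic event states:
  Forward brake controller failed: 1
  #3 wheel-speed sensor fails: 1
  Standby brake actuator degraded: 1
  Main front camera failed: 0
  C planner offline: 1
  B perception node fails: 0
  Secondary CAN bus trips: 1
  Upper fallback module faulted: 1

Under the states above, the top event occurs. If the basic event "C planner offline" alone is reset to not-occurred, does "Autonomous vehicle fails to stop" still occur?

Counterfactual: set "C planner offline" to not occurred.
Redundant channel lost [OR]: #3 wheel-speed sensor fails=occurs, Main front camera failed=not → at least one input occurs → occurs.
Planning chain lost [AND]: Redundant channel lost=occurs, Standby brake actuator degraded=occurs → all inputs occur → occurs.
Actuation path lost [AND]: Upper fallback module faulted=occurs, Planning chain lost=occurs, Secondary CAN bus trips=occurs, Forward brake controller failed=occurs → all inputs occur → occurs.
Perception stack inoperative [AND]: B perception node fails=not, C planner offline=not → not all inputs occur → does not occur.
Autonomous vehicle fails to stop [OR]: Actuation path lost=occurs, Perception stack inoperative=not → at least one input occurs → occurs.

Yes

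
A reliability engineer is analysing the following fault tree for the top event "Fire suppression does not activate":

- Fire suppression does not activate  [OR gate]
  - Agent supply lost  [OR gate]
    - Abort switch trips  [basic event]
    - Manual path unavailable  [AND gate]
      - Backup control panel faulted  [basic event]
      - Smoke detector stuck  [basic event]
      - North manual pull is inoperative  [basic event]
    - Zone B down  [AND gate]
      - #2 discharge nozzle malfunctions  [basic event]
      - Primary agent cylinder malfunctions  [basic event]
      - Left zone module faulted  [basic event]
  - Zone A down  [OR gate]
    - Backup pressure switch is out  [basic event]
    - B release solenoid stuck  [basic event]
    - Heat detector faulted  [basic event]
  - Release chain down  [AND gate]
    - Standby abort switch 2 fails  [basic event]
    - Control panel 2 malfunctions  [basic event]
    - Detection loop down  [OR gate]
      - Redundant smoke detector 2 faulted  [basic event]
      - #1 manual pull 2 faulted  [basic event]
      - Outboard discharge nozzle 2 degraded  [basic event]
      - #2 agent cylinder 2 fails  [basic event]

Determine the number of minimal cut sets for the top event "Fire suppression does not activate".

10

Manual path unavailable [AND]: one cut set from each child combined → 1 × 1 × 1 = 1 cut set(s).
Zone B down [AND]: one cut set from each child combined → 1 × 1 × 1 = 1 cut set(s).
Agent supply lost [OR]: union of children's cut sets → 3 cut set(s).
Zone A down [OR]: union of children's cut sets → 3 cut set(s).
Detection loop down [OR]: union of children's cut sets → 4 cut set(s).
Release chain down [AND]: one cut set from each child combined → 1 × 1 × 4 = 4 cut set(s).
Fire suppression does not activate [OR]: union of children's cut sets → 10 cut set(s).
Minimal cut sets: {Abort switch trips}; {Backup control panel faulted, North manual pull is inoperative, Smoke detector stuck}; {#2 discharge nozzle malfunctions, Left zone module faulted, Primary agent cylinder malfunctions}; {Backup pressure switch is out}; {B release solenoid stuck}; {Heat detector faulted}; {Control panel 2 malfunctions, Redundant smoke detector 2 faulted, Standby abort switch 2 fails}; {#1 manual pull 2 faulted, Control panel 2 malfunctions, Standby abort switch 2 fails}; {Control panel 2 malfunctions, Outboard discharge nozzle 2 degraded, Standby abort switch 2 fails}; {#2 agent cylinder 2 fails, Control panel 2 malfunctions, Standby abort switch 2 fails}.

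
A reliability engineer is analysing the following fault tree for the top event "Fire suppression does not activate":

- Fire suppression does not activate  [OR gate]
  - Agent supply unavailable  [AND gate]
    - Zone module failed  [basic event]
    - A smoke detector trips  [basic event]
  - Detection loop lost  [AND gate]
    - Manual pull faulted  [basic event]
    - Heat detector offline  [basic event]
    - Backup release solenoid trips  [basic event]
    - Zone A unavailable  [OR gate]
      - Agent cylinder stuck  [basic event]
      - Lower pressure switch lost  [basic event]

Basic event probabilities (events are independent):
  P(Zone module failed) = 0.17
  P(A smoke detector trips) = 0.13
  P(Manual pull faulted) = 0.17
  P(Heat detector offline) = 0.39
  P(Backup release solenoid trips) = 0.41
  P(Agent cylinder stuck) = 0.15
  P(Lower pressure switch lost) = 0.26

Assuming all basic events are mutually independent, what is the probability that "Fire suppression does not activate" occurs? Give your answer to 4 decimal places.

P(Agent supply unavailable) [AND] = 0.17 × 0.13 = 0.022100
P(Zone A unavailable) [OR] = 1 − (1−0.15) × (1−0.26) = 0.371000
P(Detection loop lost) [AND] = 0.17 × 0.39 × 0.41 × 0.371000 = 0.010085
P(Fire suppression does not activate) [OR] = 1 − (1−0.022100) × (1−0.010085) = 0.031962
Rounded to 4 decimal places: P(Fire suppression does not activate) ≈ 0.0320.

0.0320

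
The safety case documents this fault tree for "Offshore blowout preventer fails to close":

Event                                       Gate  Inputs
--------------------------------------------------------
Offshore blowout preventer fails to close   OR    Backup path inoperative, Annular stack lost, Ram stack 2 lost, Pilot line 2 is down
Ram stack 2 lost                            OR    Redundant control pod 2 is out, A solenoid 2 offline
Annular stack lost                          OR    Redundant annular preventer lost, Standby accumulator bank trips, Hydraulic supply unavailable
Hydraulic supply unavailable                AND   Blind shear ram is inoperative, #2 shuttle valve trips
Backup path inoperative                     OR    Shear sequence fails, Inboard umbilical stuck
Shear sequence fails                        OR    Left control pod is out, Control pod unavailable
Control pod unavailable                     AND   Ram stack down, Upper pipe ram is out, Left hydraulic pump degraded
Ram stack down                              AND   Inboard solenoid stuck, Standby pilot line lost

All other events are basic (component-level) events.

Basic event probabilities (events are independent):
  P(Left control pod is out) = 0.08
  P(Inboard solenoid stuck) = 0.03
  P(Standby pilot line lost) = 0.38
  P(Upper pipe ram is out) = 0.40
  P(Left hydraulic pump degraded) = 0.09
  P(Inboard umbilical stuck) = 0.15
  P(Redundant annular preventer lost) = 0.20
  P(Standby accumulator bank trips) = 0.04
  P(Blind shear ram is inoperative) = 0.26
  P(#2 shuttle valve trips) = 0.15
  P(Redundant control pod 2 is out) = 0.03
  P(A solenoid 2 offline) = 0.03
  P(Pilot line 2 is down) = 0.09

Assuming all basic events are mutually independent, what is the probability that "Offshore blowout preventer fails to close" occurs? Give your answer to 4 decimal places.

0.5060

P(Ram stack down) [AND] = 0.03 × 0.38 = 0.011400
P(Control pod unavailable) [AND] = 0.011400 × 0.40 × 0.09 = 0.000410
P(Shear sequence fails) [OR] = 1 − (1−0.08) × (1−0.000410) = 0.080377
P(Backup path inoperative) [OR] = 1 − (1−0.080377) × (1−0.15) = 0.218320
P(Hydraulic supply unavailable) [AND] = 0.26 × 0.15 = 0.039000
P(Annular stack lost) [OR] = 1 − (1−0.20) × (1−0.04) × (1−0.039000) = 0.261952
P(Ram stack 2 lost) [OR] = 1 − (1−0.03) × (1−0.03) = 0.059100
P(Offshore blowout preventer fails to close) [OR] = 1 − (1−0.218320) × (1−0.261952) × (1−0.059100) × (1−0.09) = 0.506032
Rounded to 4 decimal places: P(Offshore blowout preventer fails to close) ≈ 0.5060.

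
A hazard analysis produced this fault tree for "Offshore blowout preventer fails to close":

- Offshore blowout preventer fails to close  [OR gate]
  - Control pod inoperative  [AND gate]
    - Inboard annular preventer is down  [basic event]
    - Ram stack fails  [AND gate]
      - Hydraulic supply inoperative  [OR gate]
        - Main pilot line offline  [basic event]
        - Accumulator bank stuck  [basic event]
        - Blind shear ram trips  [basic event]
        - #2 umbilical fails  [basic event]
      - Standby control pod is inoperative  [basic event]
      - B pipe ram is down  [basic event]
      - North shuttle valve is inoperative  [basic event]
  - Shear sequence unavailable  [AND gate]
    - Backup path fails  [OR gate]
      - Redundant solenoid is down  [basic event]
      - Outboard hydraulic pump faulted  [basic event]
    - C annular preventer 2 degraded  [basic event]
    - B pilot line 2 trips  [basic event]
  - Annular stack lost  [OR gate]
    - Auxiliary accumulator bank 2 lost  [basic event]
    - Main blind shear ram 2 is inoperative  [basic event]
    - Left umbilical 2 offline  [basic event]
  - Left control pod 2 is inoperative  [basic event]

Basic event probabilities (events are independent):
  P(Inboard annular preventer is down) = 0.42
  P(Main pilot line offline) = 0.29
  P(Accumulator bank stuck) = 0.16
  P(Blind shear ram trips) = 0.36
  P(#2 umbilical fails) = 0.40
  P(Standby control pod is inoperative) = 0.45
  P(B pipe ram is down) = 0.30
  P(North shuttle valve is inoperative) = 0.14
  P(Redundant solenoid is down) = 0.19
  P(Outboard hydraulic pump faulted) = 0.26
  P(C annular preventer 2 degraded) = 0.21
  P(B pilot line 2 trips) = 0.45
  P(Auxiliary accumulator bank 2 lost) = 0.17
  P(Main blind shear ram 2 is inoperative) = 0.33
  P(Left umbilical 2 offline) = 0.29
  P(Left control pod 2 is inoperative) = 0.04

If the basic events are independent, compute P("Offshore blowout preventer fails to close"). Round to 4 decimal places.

0.6375

P(Hydraulic supply inoperative) [OR] = 1 − (1−0.29) × (1−0.16) × (1−0.36) × (1−0.40) = 0.770982
P(Ram stack fails) [AND] = 0.770982 × 0.45 × 0.30 × 0.14 = 0.014572
P(Control pod inoperative) [AND] = 0.42 × 0.014572 = 0.006120
P(Backup path fails) [OR] = 1 − (1−0.19) × (1−0.26) = 0.400600
P(Shear sequence unavailable) [AND] = 0.400600 × 0.21 × 0.45 = 0.037857
P(Annular stack lost) [OR] = 1 − (1−0.17) × (1−0.33) × (1−0.29) = 0.605169
P(Offshore blowout preventer fails to close) [OR] = 1 − (1−0.006120) × (1−0.037857) × (1−0.605169) × (1−0.04) = 0.637543
Rounded to 4 decimal places: P(Offshore blowout preventer fails to close) ≈ 0.6375.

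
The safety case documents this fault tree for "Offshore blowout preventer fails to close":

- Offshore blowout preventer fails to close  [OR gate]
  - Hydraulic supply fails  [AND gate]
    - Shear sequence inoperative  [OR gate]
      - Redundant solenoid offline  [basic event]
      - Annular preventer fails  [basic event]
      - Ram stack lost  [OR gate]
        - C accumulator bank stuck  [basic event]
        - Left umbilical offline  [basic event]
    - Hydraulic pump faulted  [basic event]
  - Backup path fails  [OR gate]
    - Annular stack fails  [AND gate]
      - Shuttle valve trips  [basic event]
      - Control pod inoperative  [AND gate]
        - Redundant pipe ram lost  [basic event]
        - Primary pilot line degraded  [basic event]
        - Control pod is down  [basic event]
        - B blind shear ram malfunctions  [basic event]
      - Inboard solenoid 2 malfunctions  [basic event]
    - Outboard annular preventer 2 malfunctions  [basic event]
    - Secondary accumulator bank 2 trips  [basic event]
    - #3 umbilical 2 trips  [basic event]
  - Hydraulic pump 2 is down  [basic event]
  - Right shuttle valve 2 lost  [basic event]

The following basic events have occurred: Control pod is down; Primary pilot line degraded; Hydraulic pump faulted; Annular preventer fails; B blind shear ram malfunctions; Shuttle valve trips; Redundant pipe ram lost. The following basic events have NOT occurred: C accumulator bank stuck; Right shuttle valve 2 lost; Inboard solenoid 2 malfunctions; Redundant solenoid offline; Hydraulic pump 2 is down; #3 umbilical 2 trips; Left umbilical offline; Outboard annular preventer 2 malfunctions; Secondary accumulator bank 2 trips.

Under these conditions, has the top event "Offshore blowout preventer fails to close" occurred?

Ram stack lost [OR]: C accumulator bank stuck=not, Left umbilical offline=not → no input occurs → does not occur.
Shear sequence inoperative [OR]: Redundant solenoid offline=not, Annular preventer fails=occurs, Ram stack lost=not → at least one input occurs → occurs.
Hydraulic supply fails [AND]: Shear sequence inoperative=occurs, Hydraulic pump faulted=occurs → all inputs occur → occurs.
Control pod inoperative [AND]: Redundant pipe ram lost=occurs, Primary pilot line degraded=occurs, Control pod is down=occurs, B blind shear ram malfunctions=occurs → all inputs occur → occurs.
Annular stack fails [AND]: Shuttle valve trips=occurs, Control pod inoperative=occurs, Inboard solenoid 2 malfunctions=not → not all inputs occur → does not occur.
Backup path fails [OR]: Annular stack fails=not, Outboard annular preventer 2 malfunctions=not, Secondary accumulator bank 2 trips=not, #3 umbilical 2 trips=not → no input occurs → does not occur.
Offshore blowout preventer fails to close [OR]: Hydraulic supply fails=occurs, Backup path fails=not, Hydraulic pump 2 is down=not, Right shuttle valve 2 lost=not → at least one input occurs → occurs.

Yes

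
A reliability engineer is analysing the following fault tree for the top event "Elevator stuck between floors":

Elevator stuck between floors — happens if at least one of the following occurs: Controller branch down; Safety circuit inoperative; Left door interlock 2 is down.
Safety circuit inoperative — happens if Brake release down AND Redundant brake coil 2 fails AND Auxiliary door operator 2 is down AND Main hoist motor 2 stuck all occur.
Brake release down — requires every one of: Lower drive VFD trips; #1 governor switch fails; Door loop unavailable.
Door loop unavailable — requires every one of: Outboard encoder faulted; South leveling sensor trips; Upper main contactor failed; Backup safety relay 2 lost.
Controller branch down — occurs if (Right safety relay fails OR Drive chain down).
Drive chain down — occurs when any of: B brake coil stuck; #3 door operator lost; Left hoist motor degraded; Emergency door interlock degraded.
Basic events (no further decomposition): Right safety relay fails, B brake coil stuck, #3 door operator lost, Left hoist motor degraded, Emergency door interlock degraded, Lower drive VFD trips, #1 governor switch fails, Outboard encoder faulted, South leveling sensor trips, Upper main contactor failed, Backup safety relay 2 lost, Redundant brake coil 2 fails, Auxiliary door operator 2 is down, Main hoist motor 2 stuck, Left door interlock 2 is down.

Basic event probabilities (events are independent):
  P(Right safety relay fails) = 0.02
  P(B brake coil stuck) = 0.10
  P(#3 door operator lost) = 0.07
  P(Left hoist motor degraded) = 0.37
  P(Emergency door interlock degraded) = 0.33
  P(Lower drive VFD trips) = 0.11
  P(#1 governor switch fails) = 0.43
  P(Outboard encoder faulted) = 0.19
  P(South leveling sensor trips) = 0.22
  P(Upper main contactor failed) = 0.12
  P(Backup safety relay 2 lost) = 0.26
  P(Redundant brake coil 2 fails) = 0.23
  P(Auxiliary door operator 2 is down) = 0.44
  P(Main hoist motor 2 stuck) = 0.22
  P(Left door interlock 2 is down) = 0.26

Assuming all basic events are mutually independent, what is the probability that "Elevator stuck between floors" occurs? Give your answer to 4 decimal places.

P(Drive chain down) [OR] = 1 − (1−0.10) × (1−0.07) × (1−0.37) × (1−0.33) = 0.646702
P(Controller branch down) [OR] = 1 − (1−0.02) × (1−0.646702) = 0.653768
P(Door loop unavailable) [AND] = 0.19 × 0.22 × 0.12 × 0.26 = 0.001304
P(Brake release down) [AND] = 0.11 × 0.43 × 0.001304 = 0.000062
P(Safety circuit inoperative) [AND] = 0.000062 × 0.23 × 0.44 × 0.22 = 0.000001
P(Elevator stuck between floors) [OR] = 1 − (1−0.653768) × (1−0.000001) × (1−0.26) = 0.743789
Rounded to 4 decimal places: P(Elevator stuck between floors) ≈ 0.7438.

0.7438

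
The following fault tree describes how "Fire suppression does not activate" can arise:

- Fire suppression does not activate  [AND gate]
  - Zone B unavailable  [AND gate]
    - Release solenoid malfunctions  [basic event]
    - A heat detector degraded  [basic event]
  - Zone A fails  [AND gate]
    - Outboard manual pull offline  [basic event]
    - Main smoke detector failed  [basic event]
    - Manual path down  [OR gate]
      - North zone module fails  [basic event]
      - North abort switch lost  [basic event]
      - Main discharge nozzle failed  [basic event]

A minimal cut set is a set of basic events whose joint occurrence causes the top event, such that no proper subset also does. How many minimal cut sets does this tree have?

3

Zone B unavailable [AND]: one cut set from each child combined → 1 × 1 = 1 cut set(s).
Manual path down [OR]: union of children's cut sets → 3 cut set(s).
Zone A fails [AND]: one cut set from each child combined → 1 × 1 × 3 = 3 cut set(s).
Fire suppression does not activate [AND]: one cut set from each child combined → 1 × 3 = 3 cut set(s).
Minimal cut sets: {A heat detector degraded, Main smoke detector failed, North zone module fails, Outboard manual pull offline, Release solenoid malfunctions}; {A heat detector degraded, Main smoke detector failed, North abort switch lost, Outboard manual pull offline, Release solenoid malfunctions}; {A heat detector degraded, Main discharge nozzle failed, Main smoke detector failed, Outboard manual pull offline, Release solenoid malfunctions}.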